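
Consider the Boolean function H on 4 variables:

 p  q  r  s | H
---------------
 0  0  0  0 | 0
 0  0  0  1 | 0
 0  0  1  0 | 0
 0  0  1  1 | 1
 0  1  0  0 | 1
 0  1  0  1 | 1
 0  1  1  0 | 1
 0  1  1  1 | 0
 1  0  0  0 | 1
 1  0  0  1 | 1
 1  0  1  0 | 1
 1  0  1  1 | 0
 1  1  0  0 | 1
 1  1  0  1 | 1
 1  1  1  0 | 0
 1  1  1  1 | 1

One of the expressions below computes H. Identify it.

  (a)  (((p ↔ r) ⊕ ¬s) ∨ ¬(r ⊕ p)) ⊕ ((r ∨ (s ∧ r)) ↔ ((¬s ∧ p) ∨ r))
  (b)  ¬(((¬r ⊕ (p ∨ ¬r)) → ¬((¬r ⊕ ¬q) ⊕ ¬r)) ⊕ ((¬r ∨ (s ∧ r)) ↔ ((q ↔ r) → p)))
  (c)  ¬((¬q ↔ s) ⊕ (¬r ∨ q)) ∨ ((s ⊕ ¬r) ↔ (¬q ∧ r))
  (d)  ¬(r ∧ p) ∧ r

b

(a) fails at (0,1,0,0): the formula yields 0, H is 1.
(c) fails at (0,0,0,1): the formula yields 1, H is 0.
(d) fails at (0,0,1,0): the formula yields 1, H is 0.
That leaves (b). Evaluating it on every row reproduces the table of H exactly.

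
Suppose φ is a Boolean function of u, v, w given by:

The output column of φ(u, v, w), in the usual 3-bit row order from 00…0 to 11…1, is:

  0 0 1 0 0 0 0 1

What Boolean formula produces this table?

The 1-rows are (0,1,0), (1,1,1). Each contributes one minterm — ¬u·v·¬w; u·v·w — and their disjunction is a sum-of-products form of φ.

φ(u, v, w) = ((u' · v) · w') + ((u · v) · w)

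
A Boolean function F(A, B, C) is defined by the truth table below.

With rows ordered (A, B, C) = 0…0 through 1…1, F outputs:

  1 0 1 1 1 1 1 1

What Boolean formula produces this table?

F(A, B, C) = ¬((¬A ∧ ¬B) ∧ C)

F is 0 on exactly one input, (0,0,1), whose minterm is ¬A·¬B·C. So F is the negation of that single conjunction.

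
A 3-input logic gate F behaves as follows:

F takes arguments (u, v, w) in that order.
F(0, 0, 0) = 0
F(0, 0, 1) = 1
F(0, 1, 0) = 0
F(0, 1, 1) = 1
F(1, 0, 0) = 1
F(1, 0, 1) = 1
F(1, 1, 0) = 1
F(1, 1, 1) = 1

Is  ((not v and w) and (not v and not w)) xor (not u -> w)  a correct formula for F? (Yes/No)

Check the formula against F row by row:
  u=0, v=0, w=0: formula gives 0, F = 0 ✓
  u=0, v=0, w=1: formula gives 1, F = 1 ✓
  u=0, v=1, w=0: formula gives 0, F = 0 ✓
  u=0, v=1, w=1: formula gives 1, F = 1 ✓
  u=1, v=0, w=0: formula gives 1, F = 1 ✓
  …and likewise for the remaining 3 rows.
All 8 rows match — the expression computes F exactly.

Yes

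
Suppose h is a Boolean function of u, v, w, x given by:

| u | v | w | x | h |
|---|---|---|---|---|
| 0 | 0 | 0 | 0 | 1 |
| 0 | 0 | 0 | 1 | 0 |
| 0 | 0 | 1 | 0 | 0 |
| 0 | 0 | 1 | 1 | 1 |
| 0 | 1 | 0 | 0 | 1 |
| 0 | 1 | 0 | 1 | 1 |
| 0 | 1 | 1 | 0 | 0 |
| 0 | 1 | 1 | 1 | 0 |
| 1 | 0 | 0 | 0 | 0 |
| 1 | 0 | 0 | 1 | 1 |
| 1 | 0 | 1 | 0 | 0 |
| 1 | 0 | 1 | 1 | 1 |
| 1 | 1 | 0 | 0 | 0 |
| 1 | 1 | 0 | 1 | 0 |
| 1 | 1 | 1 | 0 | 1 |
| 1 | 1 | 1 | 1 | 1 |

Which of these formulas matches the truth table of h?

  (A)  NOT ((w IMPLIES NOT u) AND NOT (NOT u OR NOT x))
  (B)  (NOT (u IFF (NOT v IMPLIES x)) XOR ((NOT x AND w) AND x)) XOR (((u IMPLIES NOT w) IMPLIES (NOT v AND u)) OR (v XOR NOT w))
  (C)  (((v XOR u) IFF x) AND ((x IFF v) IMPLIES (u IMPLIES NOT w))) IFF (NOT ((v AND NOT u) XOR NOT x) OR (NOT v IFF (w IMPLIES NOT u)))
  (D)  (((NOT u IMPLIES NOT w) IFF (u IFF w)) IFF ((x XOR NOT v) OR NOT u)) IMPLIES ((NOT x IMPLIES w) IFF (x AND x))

B

(A) disagrees with h on (0,0,0,1) (formula → 1, table → 0); rule it out.
(C) disagrees with h on (0,0,1,0) (formula → 1, table → 0); rule it out.
(D) disagrees with h on (0,0,0,1) (formula → 1, table → 0); rule it out.
Only (B) survives; checking it on all 16 rows confirms it matches h.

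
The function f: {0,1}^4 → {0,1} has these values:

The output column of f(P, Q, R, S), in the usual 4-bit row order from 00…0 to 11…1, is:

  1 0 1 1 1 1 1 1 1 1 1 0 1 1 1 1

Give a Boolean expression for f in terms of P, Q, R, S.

f(P, Q, R, S) = ~((((~P & ~Q) & ~R) & S) | (((P & ~Q) & R) & S))

f is 0 on only 2 rows — (0,0,0,1), (1,0,1,1). Writing each as a minterm (¬P·¬Q·¬R·S, P·¬Q·R·S) and OR-ing them characterizes exactly where f=0, so f is the negation of that disjunction.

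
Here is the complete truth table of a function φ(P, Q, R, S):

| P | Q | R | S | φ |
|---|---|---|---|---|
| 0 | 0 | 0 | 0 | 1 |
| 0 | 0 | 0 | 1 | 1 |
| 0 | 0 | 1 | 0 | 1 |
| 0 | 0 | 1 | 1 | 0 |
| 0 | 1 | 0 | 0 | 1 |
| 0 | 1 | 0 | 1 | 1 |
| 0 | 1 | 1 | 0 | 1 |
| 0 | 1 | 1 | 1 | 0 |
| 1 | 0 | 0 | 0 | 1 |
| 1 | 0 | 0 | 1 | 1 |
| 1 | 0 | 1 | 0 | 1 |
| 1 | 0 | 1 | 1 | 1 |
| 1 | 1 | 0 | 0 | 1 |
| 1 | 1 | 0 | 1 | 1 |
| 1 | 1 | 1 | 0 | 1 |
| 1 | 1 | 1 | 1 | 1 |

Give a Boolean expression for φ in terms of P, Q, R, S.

There are just 2 zero rows: (0,0,1,1), (0,1,1,1). Their minterms are ¬P·¬Q·R·S, ¬P·Q·R·S; the OR of those covers precisely the 0-outputs, and negating it yields φ.

φ(P, Q, R, S) = ~((((~P & ~Q) & R) & S) | (((~P & Q) & R) & S))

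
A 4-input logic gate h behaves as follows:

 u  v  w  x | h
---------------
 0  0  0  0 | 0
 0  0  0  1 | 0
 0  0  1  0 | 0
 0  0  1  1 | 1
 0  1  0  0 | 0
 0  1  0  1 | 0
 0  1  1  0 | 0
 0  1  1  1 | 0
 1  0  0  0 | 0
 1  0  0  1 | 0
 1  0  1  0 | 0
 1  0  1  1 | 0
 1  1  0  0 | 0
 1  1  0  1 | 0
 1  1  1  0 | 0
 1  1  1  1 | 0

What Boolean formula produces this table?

Only row (0,0,1,1) gives 1. That row's minterm ¬u·¬v·w·x is h directly.

h(u, v, w, x) = ((~u & ~v) & w) & x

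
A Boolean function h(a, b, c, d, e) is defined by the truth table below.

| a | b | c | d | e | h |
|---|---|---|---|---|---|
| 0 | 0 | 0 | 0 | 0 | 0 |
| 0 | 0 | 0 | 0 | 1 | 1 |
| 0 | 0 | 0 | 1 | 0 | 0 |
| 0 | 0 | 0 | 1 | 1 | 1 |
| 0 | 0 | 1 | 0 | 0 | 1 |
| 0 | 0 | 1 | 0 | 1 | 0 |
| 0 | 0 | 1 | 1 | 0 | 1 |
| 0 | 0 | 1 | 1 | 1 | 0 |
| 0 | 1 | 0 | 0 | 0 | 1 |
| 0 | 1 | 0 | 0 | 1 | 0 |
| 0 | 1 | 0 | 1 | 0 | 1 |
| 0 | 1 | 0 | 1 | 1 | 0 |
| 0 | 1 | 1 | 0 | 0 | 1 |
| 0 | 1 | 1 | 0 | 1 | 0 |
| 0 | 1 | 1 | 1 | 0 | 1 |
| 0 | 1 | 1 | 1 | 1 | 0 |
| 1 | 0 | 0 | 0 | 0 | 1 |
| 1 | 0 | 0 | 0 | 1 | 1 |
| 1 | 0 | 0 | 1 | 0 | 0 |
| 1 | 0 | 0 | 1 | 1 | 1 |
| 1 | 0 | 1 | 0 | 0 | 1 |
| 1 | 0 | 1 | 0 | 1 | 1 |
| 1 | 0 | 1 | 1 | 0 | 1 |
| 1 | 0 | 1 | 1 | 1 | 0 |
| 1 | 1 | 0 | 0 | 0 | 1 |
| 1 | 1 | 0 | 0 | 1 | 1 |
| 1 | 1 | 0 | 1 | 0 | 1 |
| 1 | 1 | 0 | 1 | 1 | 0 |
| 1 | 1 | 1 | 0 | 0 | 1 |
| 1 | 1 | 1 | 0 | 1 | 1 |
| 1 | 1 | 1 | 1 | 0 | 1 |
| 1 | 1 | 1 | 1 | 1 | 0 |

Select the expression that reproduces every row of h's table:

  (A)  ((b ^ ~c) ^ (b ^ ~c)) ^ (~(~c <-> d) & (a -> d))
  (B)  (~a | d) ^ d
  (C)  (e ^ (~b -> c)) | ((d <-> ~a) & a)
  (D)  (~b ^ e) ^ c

C

(A): at (0,0,0,0,0) it gives 1, but h = 0 — eliminated.
(B): at (0,0,0,0,0) it gives 1, but h = 0 — eliminated.
(D): at (0,0,0,0,0) it gives 1, but h = 0 — eliminated.
Only (C) survives; checking it on all 32 rows confirms it matches h.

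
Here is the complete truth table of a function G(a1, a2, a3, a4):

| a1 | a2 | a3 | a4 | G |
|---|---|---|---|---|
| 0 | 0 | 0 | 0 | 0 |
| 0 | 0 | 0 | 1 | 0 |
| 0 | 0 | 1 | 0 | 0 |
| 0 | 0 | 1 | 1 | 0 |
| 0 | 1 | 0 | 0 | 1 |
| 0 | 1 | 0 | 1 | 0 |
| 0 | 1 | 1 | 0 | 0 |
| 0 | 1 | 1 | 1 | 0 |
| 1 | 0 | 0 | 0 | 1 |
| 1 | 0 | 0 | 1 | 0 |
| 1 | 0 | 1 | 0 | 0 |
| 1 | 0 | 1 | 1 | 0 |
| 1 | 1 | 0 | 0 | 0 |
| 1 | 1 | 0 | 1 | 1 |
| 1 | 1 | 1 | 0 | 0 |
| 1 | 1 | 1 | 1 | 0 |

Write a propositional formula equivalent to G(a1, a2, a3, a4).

G=1 on 3 inputs: (0,1,0,0), (1,0,0,0), (1,1,0,1). Reading each as a conjunction of literals (¬a1·a2·¬a3·¬a4, a1·¬a2·¬a3·¬a4, a1·a2·¬a3·a4) and taking the OR gives the canonical DNF.

G(a1, a2, a3, a4) = ((((¬a1 ∧ a2) ∧ ¬a3) ∧ ¬a4) ∨ (((a1 ∧ ¬a2) ∧ ¬a3) ∧ ¬a4)) ∨ (((a1 ∧ a2) ∧ ¬a3) ∧ a4)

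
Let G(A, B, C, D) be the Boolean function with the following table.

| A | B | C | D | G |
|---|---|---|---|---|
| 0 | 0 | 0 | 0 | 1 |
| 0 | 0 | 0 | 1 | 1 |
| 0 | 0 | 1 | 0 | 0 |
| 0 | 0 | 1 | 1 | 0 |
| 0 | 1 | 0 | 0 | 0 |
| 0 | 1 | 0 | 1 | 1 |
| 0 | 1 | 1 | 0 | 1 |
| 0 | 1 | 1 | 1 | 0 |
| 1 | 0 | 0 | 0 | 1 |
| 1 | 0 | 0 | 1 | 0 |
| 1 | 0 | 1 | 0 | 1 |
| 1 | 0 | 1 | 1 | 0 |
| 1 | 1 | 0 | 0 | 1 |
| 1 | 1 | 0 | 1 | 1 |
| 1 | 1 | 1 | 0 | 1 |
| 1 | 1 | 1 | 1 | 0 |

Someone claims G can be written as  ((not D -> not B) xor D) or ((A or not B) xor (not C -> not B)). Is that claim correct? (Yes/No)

Test each input against both G and the formula:
  A=0, B=0, C=0, D=0: formula gives 1, G = 1 ✓
  A=0, B=0, C=0, D=1: formula gives 0, but G = 1 ✗
Row (0,0,0,1) is a counterexample, so the formula is not equivalent to G.

No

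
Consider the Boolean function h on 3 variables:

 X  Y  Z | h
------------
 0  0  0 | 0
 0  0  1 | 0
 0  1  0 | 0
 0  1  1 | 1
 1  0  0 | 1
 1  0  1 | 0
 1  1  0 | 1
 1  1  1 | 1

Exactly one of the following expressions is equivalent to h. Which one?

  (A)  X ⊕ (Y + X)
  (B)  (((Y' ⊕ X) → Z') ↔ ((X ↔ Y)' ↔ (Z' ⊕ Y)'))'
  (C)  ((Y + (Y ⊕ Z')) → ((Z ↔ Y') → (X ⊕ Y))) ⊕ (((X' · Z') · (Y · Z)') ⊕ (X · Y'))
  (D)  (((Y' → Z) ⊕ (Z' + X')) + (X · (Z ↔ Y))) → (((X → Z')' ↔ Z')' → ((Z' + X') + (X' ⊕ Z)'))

B

(A) fails at (0,1,0): the formula yields 1, h is 0.
(C) fails at (0,0,1): the formula yields 1, h is 0.
(D) fails at (0,0,0): the formula yields 1, h is 0.
(B) is the remaining candidate, and it agrees with h on all 8 inputs.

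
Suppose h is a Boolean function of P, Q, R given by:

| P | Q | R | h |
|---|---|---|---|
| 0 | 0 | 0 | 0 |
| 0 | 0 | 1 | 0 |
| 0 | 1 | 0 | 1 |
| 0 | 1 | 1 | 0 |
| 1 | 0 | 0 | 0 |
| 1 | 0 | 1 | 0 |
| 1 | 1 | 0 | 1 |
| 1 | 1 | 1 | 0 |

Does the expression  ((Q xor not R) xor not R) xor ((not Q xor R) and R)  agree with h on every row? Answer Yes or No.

Yes

Evaluate ((Q xor not R) xor not R) xor ((not Q xor R) and R) on each row and compare to h:
  P=0, Q=0, R=0: formula gives 0, h = 0 ✓
  P=0, Q=0, R=1: formula gives 0, h = 0 ✓
  P=0, Q=1, R=0: formula gives 1, h = 1 ✓
  P=0, Q=1, R=1: formula gives 0, h = 0 ✓
  P=1, Q=0, R=0: formula gives 0, h = 0 ✓
  … (the remaining 3 rows also agree.)
No disagreement on any input; they are logically equivalent.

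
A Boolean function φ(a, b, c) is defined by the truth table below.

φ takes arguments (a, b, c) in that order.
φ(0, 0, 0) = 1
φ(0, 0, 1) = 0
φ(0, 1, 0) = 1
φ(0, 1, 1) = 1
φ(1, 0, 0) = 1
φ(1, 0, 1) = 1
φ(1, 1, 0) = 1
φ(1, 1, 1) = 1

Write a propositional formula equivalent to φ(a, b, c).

φ is 0 on exactly one input, (0,0,1), whose minterm is ¬a·¬b·c. So φ is the negation of that single conjunction.

φ(a, b, c) = ¬((¬a ∧ ¬b) ∧ c)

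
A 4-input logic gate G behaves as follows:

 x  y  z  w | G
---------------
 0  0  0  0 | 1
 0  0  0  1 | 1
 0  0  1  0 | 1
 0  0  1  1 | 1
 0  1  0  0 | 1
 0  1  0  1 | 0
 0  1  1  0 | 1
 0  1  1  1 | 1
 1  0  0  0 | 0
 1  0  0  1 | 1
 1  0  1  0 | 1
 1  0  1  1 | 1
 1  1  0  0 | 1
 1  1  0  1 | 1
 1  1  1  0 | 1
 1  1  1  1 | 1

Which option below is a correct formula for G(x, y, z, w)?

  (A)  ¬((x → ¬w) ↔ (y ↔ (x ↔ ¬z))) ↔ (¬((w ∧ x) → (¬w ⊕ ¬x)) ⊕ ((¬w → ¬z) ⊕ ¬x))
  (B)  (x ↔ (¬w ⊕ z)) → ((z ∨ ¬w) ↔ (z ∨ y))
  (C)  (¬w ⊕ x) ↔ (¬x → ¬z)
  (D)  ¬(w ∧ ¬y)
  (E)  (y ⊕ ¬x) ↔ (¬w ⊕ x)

B

(A) disagrees with G on (0,0,1,1) (formula → 0, table → 1); rule it out.
(C) disagrees with G on (0,0,0,1) (formula → 0, table → 1); rule it out.
(D) disagrees with G on (0,0,0,1) (formula → 0, table → 1); rule it out.
(E) disagrees with G on (0,0,0,1) (formula → 0, table → 1); rule it out.
(B) is the remaining candidate, and it agrees with G on all 16 inputs.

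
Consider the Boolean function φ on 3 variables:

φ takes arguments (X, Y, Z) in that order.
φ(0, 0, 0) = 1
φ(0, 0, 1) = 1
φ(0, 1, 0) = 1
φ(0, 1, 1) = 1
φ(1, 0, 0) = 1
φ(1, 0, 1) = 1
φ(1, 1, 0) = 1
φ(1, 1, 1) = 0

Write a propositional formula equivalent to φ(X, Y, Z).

The output is 0 only when every input is 1 — NAND of all inputs.

φ(X, Y, Z) = not ((X and Y) and Z)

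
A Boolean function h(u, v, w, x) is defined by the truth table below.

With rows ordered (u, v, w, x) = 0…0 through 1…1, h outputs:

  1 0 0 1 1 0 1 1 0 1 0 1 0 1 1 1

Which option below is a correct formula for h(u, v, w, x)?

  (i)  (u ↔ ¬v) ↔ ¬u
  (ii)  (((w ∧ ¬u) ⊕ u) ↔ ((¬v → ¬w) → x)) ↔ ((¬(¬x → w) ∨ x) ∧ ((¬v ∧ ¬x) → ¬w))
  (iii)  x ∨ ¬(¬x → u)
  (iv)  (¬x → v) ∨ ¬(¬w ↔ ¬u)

ii

(i) fails at (0,0,0,0): the formula yields 0, h is 1.
(iii) fails at (0,0,0,1): the formula yields 1, h is 0.
(iv) fails at (0,0,0,0): the formula yields 0, h is 1.
That leaves (ii). Evaluating it on every row reproduces the table of h exactly.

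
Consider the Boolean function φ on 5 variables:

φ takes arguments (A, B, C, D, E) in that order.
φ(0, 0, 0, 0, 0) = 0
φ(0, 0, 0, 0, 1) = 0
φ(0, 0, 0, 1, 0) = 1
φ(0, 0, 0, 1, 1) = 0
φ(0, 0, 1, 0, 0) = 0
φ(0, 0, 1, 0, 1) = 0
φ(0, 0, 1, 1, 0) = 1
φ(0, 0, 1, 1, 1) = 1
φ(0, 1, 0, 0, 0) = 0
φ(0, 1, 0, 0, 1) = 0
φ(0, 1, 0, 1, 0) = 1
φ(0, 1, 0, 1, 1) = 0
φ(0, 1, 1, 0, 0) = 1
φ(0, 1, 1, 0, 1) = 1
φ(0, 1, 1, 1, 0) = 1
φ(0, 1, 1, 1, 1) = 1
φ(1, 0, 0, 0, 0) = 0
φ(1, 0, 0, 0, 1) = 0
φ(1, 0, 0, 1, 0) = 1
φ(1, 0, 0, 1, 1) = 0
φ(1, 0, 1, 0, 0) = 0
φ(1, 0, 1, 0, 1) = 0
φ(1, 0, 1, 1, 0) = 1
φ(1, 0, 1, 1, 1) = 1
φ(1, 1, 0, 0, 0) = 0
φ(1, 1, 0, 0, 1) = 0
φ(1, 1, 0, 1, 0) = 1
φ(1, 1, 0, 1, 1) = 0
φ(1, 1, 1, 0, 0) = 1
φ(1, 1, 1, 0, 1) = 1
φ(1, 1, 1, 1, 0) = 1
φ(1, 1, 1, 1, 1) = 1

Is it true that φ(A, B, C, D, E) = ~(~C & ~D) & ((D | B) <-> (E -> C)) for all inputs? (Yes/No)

Yes

Test each input against both φ and the formula:
  A=0, B=0, C=0, D=0, E=0: formula gives 0, φ = 0 ✓
  A=0, B=0, C=0, D=0, E=1: formula gives 0, φ = 0 ✓
  A=0, B=0, C=0, D=1, E=0: formula gives 1, φ = 1 ✓
  A=0, B=0, C=0, D=1, E=1: formula gives 0, φ = 0 ✓
  …and likewise for the remaining 28 rows.
Every row agrees, so the formula is equivalent.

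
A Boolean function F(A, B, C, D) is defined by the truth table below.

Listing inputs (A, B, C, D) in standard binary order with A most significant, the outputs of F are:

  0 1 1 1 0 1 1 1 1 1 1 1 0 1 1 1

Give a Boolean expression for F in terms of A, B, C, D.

There are just 3 zero rows: (0,0,0,0), (0,1,0,0), (1,1,0,0). Their minterms are ¬A·¬B·¬C·¬D, ¬A·B·¬C·¬D, A·B·¬C·¬D; the OR of those covers precisely the 0-outputs, and negating it yields F.

F(A, B, C, D) = not (((((not A and not B) and not C) and not D) or (((not A and B) and not C) and not D)) or (((A and B) and not C) and not D))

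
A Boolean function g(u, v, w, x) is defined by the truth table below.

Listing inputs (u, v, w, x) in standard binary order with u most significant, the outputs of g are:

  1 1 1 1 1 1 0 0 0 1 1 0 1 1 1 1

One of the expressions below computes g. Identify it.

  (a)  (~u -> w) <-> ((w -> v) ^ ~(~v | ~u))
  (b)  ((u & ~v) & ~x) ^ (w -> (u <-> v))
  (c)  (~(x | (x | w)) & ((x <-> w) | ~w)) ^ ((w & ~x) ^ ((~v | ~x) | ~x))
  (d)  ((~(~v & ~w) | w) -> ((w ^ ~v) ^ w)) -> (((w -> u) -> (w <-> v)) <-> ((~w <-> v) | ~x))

(a) disagrees with g on (0,0,0,0) (formula → 0, table → 1); rule it out.
(c) disagrees with g on (0,0,0,0) (formula → 0, table → 1); rule it out.
(d) disagrees with g on (0,0,0,1) (formula → 0, table → 1); rule it out.
(b) is the remaining candidate, and it agrees with g on all 16 inputs.

b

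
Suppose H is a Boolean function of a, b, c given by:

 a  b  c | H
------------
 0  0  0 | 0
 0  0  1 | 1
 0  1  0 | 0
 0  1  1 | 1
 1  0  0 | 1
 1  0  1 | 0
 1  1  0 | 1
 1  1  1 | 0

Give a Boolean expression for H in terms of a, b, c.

H(a, b, c) = ((((a' · b') · c) + ((a' · b) · c)) + ((a · b') · c')) + ((a · b) · c')

Collect the rows where H=1 — (0,0,1), (0,1,1), (1,0,0), (1,1,0) — and write one minterm per row: ¬a·¬b·c, ¬a·b·c, a·¬b·¬c, a·b·¬c. Their union (logical OR) reproduces the table exactly.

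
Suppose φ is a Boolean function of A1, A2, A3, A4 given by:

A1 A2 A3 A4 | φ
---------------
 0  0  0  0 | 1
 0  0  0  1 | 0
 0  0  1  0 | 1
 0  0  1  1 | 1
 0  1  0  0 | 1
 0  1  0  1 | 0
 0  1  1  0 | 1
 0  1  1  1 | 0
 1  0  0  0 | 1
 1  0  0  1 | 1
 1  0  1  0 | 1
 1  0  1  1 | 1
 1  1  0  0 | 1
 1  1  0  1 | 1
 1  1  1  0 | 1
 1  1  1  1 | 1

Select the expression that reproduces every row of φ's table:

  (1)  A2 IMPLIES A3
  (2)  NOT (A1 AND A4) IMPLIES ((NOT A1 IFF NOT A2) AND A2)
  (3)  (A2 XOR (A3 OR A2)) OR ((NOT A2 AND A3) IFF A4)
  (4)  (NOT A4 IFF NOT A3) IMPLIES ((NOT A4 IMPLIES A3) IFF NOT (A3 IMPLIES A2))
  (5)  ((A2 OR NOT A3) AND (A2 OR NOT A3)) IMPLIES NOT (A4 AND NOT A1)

5

(1): at (0,0,0,1) it gives 1, but φ = 0 — eliminated.
(2): at (0,0,0,0) it gives 0, but φ = 1 — eliminated.
(3): at (1,0,0,1) it gives 0, but φ = 1 — eliminated.
(4): at (0,0,0,1) it gives 1, but φ = 0 — eliminated.
That leaves (5). Evaluating it on every row reproduces the table of φ exactly.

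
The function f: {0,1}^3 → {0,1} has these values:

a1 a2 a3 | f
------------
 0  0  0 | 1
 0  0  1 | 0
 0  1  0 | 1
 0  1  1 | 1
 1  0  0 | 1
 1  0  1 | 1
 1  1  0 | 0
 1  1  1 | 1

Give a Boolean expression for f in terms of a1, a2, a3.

The 0-rows are (0,0,1), (1,1,0). Take each as a conjunction (¬a1·¬a2·a3, a1·a2·¬a3), form their disjunction, and complement — that gives a formula that is 1 everywhere f is.

f(a1, a2, a3) = NOT (((NOT a1 AND NOT a2) AND a3) OR ((a1 AND a2) AND NOT a3))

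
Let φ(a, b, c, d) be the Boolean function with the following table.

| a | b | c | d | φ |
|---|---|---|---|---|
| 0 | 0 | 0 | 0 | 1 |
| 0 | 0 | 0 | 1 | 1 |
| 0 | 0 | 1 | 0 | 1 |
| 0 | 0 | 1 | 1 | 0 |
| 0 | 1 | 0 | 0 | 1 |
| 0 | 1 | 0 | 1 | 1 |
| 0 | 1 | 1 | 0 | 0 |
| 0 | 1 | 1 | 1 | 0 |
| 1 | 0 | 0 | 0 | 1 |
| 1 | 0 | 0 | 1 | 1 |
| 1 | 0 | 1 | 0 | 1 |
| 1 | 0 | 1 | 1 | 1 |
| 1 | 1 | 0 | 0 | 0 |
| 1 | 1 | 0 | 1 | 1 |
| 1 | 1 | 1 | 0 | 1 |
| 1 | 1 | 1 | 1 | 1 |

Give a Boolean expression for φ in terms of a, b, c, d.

φ(a, b, c, d) = ~((((((~a & ~b) & c) & d) | (((~a & b) & c) & ~d)) | (((~a & b) & c) & d)) | (((a & b) & ~c) & ~d))

The 0-rows are (0,0,1,1), (0,1,1,0), (0,1,1,1), (1,1,0,0). Take each as a conjunction (¬a·¬b·c·d, ¬a·b·c·¬d, ¬a·b·c·d, a·b·¬c·¬d), form their disjunction, and complement — that gives a formula that is 1 everywhere φ is.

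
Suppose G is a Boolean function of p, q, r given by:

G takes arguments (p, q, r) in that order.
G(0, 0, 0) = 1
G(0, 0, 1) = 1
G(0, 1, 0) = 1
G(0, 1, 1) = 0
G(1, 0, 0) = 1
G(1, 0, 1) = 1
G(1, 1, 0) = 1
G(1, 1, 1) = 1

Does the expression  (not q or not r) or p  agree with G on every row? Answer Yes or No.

Check the formula against G row by row:
  p=0, q=0, r=0: formula gives 1, G = 1 ✓
  p=0, q=0, r=1: formula gives 1, G = 1 ✓
  p=0, q=1, r=0: formula gives 1, G = 1 ✓
  p=0, q=1, r=1: formula gives 0, G = 0 ✓
  p=1, q=0, r=0: formula gives 1, G = 1 ✓
  …and likewise for the remaining 3 rows.
All 8 rows match — the expression computes G exactly.

Yes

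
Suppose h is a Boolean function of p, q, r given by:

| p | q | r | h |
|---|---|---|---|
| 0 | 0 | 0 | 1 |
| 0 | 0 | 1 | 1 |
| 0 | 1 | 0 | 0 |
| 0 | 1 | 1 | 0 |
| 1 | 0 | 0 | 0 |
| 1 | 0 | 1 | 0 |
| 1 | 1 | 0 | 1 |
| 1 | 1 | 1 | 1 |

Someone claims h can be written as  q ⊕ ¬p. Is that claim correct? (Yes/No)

Yes

Check the formula against h row by row:
  p=0, q=0, r=0: formula gives 1, h = 1 ✓
  p=0, q=0, r=1: formula gives 1, h = 1 ✓
  p=0, q=1, r=0: formula gives 0, h = 0 ✓
  p=0, q=1, r=1: formula gives 0, h = 0 ✓
  p=1, q=0, r=0: formula gives 0, h = 0 ✓
  …and likewise for the remaining 3 rows.
Every row agrees, so the formula is equivalent.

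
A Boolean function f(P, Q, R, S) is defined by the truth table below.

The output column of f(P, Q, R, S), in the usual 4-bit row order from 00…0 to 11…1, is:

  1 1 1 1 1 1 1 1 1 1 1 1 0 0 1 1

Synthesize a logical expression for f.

f(P, Q, R, S) = ((((P · Q) · R') · S') + (((P · Q) · R') · S))'

f is 0 on only 2 rows — (1,1,0,0), (1,1,0,1). Writing each as a minterm (P·Q·¬R·¬S, P·Q·¬R·S) and OR-ing them characterizes exactly where f=0, so f is the negation of that disjunction.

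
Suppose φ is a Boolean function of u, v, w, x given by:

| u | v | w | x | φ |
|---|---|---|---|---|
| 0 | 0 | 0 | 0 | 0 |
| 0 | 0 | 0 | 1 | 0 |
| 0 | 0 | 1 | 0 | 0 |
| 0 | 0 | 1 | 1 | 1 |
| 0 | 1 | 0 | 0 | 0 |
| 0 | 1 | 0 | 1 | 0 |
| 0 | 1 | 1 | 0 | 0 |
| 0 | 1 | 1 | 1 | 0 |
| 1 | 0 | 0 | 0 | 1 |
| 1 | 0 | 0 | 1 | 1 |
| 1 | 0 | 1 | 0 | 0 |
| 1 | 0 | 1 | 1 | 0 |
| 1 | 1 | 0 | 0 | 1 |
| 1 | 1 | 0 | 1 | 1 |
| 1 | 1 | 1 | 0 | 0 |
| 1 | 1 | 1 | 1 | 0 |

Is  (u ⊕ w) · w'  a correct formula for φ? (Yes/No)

Test each input against both φ and the formula:
  u=0, v=0, w=0, x=0: formula gives 0, φ = 0 ✓
  u=0, v=0, w=0, x=1: formula gives 0, φ = 0 ✓
  u=0, v=0, w=1, x=0: formula gives 0, φ = 0 ✓
  u=0, v=0, w=1, x=1: formula gives 0, but φ = 1 ✗
A single disagreement suffices: at (0,0,1,1) they differ, so the formula does not compute φ.

No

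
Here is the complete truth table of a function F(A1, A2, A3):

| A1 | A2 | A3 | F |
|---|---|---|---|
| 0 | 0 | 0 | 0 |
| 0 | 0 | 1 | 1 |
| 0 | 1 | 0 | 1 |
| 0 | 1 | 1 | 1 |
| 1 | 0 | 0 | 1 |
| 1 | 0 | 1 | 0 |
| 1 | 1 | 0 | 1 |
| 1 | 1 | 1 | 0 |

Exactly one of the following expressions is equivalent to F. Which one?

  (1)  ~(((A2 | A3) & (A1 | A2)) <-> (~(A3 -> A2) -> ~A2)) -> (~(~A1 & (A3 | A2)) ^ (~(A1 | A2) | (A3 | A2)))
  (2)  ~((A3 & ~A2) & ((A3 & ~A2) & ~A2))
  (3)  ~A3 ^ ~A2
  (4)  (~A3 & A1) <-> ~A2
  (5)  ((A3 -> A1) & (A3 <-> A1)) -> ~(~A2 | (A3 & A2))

5

(1) disagrees with F on (1,0,1) (formula → 1, table → 0); rule it out.
(2) disagrees with F on (0,0,0) (formula → 1, table → 0); rule it out.
(3) disagrees with F on (0,1,1) (formula → 0, table → 1); rule it out.
(4) disagrees with F on (0,0,1) (formula → 0, table → 1); rule it out.
Only (5) survives; checking it on all 8 rows confirms it matches F.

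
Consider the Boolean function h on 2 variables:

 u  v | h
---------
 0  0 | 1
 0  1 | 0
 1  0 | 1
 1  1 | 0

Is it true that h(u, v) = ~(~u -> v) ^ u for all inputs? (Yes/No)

No

Evaluate ~(~u -> v) ^ u on each row and compare to h:
  u=0, v=0: formula gives 1, h = 1 ✓
  u=0, v=1: formula gives 0, h = 0 ✓
  u=1, v=0: formula gives 1, h = 1 ✓
  u=1, v=1: formula gives 1, but h = 0 ✗
A single disagreement suffices: at (1,1) they differ, so the formula does not compute h.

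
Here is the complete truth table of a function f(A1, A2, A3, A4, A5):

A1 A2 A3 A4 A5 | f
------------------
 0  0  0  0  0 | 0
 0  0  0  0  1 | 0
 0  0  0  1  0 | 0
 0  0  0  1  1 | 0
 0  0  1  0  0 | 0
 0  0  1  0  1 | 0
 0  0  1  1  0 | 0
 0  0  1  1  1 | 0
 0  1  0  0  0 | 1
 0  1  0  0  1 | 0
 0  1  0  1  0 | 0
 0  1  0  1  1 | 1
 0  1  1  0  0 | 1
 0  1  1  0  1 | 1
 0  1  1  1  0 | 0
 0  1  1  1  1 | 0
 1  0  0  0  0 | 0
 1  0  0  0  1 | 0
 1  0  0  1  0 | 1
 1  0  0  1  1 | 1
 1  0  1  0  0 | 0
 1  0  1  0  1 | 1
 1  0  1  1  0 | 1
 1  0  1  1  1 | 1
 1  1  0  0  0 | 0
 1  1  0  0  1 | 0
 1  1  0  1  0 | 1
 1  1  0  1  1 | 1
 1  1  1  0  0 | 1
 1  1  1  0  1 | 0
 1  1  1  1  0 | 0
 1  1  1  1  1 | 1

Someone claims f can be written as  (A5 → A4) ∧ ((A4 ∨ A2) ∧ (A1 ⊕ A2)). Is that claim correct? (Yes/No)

No

Check the formula against f row by row:
  A1=0, A2=0, A3=0, A4=0, A5=0: formula gives 0, f = 0 ✓
  A1=0, A2=0, A3=0, A4=0, A5=1: formula gives 0, f = 0 ✓
  A1=0, A2=0, A3=0, A4=1, A5=0: formula gives 0, f = 0 ✓
  A1=0, A2=0, A3=0, A4=1, A5=1: formula gives 0, f = 0 ✓
  …
  A1=0, A2=1, A3=0, A4=1, A5=0: formula gives 1, but f = 0 ✗
Row (0,1,0,1,0) is a counterexample, so the formula is not equivalent to f.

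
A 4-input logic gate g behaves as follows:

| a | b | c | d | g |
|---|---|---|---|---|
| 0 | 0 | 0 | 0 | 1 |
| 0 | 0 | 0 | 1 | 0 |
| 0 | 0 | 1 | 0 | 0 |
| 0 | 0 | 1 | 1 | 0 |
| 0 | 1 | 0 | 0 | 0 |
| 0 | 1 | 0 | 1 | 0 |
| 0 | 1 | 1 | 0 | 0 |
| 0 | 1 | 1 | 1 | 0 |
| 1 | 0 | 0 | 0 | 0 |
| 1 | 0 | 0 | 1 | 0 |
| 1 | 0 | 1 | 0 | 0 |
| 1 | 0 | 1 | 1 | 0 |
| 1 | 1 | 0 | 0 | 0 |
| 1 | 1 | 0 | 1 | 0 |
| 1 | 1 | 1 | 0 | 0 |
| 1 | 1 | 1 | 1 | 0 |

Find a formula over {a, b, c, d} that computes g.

The output is 1 only when every input is 0 — NOR of all inputs.

g(a, b, c, d) = NOT (((a OR b) OR c) OR d)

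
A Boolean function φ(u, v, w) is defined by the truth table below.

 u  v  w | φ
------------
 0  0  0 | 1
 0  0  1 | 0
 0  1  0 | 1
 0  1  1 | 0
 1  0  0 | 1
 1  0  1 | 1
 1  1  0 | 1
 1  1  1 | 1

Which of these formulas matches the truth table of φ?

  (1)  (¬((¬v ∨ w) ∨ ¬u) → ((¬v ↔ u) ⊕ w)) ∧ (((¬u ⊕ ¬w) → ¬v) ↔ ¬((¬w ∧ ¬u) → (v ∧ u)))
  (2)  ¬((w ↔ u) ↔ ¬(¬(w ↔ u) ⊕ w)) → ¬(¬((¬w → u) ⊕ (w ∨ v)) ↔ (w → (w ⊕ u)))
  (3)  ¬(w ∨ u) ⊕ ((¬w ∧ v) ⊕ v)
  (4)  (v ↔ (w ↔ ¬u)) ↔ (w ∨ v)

(1) fails at (0,1,1): the formula yields 1, φ is 0.
(3) fails at (0,1,1): the formula yields 1, φ is 0.
(4) fails at (0,0,0): the formula yields 0, φ is 1.
That leaves (2). Evaluating it on every row reproduces the table of φ exactly.

2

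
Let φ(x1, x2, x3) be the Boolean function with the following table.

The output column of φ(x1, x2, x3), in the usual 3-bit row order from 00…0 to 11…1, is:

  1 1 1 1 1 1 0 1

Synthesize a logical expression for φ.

Only row (1,1,0) gives 0. So φ is 1 everywhere except there — the complement of the minterm x1·x2·¬x3.

φ(x1, x2, x3) = not ((x1 and x2) and not x3)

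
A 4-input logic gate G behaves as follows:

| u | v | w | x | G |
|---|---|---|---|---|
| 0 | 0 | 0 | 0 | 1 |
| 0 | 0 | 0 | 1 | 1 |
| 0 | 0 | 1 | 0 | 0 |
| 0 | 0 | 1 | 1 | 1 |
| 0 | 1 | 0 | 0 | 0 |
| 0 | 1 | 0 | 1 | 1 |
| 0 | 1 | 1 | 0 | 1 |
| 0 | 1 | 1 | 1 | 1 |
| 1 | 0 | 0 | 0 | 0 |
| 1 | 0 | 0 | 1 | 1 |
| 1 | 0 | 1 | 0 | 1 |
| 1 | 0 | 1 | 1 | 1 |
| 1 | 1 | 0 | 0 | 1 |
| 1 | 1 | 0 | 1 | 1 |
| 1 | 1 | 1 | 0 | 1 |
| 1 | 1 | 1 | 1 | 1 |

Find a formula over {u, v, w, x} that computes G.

The 0-rows are (0,0,1,0), (0,1,0,0), (1,0,0,0). Take each as a conjunction (¬u·¬v·w·¬x, ¬u·v·¬w·¬x, u·¬v·¬w·¬x), form their disjunction, and complement — that gives a formula that is 1 everywhere G is.

G(u, v, w, x) = (((((u' · v') · w) · x') + (((u' · v) · w') · x')) + (((u · v') · w') · x'))'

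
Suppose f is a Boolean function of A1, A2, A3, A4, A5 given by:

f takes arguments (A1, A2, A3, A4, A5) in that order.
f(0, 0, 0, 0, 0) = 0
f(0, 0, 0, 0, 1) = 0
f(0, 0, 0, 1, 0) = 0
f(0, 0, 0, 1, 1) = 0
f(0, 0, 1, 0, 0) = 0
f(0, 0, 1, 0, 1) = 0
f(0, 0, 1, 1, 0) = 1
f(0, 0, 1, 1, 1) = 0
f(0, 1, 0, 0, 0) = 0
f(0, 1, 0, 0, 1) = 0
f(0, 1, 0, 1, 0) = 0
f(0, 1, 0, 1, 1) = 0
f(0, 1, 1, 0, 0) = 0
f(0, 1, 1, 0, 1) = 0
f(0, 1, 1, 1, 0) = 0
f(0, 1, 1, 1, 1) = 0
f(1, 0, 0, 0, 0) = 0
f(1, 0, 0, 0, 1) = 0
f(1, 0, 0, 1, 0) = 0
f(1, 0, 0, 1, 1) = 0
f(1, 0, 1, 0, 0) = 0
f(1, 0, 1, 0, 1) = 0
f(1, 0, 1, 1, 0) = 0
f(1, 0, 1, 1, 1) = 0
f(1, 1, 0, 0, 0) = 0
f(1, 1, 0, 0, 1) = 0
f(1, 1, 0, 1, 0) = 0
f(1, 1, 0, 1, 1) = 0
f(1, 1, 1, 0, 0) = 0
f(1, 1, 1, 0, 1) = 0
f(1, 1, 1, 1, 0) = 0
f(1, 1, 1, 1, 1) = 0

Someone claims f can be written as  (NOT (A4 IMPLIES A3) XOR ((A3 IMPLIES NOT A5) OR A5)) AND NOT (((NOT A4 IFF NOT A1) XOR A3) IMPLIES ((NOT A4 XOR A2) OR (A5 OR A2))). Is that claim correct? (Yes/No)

Test each input against both f and the formula:
  A1=0, A2=0, A3=0, A4=0, A5=0: formula gives 0, f = 0 ✓
  A1=0, A2=0, A3=0, A4=0, A5=1: formula gives 0, f = 0 ✓
  A1=0, A2=0, A3=0, A4=1, A5=0: formula gives 0, f = 0 ✓
  A1=0, A2=0, A3=0, A4=1, A5=1: formula gives 0, f = 0 ✓
  … (the remaining 28 rows also agree.)
All 32 rows match — the expression computes f exactly.

Yes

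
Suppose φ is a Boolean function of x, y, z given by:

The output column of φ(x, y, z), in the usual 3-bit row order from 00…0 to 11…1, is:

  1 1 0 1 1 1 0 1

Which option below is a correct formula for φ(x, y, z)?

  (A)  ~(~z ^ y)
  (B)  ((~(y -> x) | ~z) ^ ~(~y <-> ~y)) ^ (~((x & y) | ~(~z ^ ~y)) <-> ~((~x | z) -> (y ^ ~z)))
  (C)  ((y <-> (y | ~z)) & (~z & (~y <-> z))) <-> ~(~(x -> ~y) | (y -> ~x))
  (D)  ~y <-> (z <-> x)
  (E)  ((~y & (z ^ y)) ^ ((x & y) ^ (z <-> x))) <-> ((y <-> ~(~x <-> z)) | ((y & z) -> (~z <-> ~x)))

(A) fails at (0,0,0): the formula yields 0, φ is 1.
(B) fails at (0,0,0): the formula yields 0, φ is 1.
(D) fails at (0,0,1): the formula yields 0, φ is 1.
(E) fails at (0,1,0): the formula yields 1, φ is 0.
(C) is the remaining candidate, and it agrees with φ on all 8 inputs.

C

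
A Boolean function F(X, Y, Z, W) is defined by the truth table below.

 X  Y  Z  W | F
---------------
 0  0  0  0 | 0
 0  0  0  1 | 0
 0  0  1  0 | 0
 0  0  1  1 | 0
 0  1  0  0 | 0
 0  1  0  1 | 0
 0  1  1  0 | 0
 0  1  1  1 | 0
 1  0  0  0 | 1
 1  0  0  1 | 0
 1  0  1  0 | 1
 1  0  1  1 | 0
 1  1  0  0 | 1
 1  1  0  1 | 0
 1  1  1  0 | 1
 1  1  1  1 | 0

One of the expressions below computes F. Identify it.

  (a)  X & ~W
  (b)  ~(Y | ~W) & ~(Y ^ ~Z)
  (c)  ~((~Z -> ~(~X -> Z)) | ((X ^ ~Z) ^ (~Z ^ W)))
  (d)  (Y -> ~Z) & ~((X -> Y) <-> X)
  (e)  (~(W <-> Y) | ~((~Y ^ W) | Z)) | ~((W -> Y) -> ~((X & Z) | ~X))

(b): at (0,0,1,1) it gives 1, but F = 0 — eliminated.
(c): at (1,0,0,0) it gives 0, but F = 1 — eliminated.
(d): at (0,0,0,0) it gives 1, but F = 0 — eliminated.
(e): at (0,0,0,0) it gives 1, but F = 0 — eliminated.
That leaves (a). Evaluating it on every row reproduces the table of F exactly.

a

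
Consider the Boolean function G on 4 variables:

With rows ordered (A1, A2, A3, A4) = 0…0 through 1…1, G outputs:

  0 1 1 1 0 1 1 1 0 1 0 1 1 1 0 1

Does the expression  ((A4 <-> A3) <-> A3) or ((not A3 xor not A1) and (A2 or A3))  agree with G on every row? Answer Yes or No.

Check the formula against G row by row:
  A1=0, A2=0, A3=0, A4=0: formula gives 0, G = 0 ✓
  A1=0, A2=0, A3=0, A4=1: formula gives 1, G = 1 ✓
  A1=0, A2=0, A3=1, A4=0: formula gives 1, G = 1 ✓
  A1=0, A2=0, A3=1, A4=1: formula gives 1, G = 1 ✓
  …and likewise for the remaining 12 rows.
No disagreement on any input; they are logically equivalent.

Yes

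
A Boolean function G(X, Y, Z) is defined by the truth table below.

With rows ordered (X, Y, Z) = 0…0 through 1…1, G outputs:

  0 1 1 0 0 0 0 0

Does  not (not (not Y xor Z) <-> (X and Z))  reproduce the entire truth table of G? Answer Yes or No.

No

Test each input against both G and the formula:
  X=0, Y=0, Z=0: formula gives 0, G = 0 ✓
  X=0, Y=0, Z=1: formula gives 1, G = 1 ✓
  X=0, Y=1, Z=0: formula gives 1, G = 1 ✓
  X=0, Y=1, Z=1: formula gives 0, G = 0 ✓
  X=1, Y=0, Z=0: formula gives 0, G = 0 ✓
  …
  X=1, Y=1, Z=0: formula gives 1, but G = 0 ✗
A single disagreement suffices: at (1,1,0) they differ, so the formula does not compute G.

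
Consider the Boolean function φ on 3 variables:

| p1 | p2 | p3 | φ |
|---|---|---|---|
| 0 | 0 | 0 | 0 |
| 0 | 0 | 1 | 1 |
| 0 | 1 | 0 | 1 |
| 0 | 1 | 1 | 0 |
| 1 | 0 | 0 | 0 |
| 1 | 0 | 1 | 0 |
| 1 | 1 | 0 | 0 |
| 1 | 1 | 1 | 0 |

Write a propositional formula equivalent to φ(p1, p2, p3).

Collect the rows where φ=1 — (0,0,1), (0,1,0) — and write one minterm per row: ¬p1·¬p2·p3, ¬p1·p2·¬p3. Their union (logical OR) reproduces the table exactly.

φ(p1, p2, p3) = ((¬p1 ∧ ¬p2) ∧ p3) ∨ ((¬p1 ∧ p2) ∧ ¬p3)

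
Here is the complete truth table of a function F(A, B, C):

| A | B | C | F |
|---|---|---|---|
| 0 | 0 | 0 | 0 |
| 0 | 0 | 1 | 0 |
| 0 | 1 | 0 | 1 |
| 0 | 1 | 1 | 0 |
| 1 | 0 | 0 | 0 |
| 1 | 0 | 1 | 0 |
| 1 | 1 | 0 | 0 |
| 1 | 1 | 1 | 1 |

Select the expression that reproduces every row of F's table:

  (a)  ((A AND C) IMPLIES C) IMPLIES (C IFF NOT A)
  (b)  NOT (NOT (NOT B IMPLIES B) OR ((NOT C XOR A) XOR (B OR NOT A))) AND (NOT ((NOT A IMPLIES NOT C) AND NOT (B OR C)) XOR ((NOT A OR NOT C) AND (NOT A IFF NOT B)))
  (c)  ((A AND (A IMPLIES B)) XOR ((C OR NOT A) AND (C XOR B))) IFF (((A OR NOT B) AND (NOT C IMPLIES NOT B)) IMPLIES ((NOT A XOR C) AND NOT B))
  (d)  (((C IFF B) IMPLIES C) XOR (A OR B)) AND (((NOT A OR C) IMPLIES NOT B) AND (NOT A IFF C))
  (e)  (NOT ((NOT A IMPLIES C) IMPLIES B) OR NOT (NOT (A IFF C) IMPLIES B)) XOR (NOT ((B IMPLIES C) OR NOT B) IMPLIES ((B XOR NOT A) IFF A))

b

(a): at (0,0,1) it gives 1, but F = 0 — eliminated.
(c): at (1,0,0) it gives 1, but F = 0 — eliminated.
(d): at (0,0,1) it gives 1, but F = 0 — eliminated.
(e): at (0,0,0) it gives 1, but F = 0 — eliminated.
That leaves (b). Evaluating it on every row reproduces the table of F exactly.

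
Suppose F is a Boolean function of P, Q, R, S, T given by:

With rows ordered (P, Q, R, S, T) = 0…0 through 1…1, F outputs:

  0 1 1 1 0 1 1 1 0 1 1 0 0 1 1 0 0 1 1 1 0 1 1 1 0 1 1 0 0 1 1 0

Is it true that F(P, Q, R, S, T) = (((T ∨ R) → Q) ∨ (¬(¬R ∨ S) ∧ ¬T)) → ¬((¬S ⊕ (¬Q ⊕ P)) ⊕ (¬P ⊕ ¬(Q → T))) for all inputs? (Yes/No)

Yes

Test each input against both F and the formula:
  P=0, Q=0, R=0, S=0, T=0: formula gives 0, F = 0 ✓
  P=0, Q=0, R=0, S=0, T=1: formula gives 1, F = 1 ✓
  P=0, Q=0, R=0, S=1, T=0: formula gives 1, F = 1 ✓
  P=0, Q=0, R=0, S=1, T=1: formula gives 1, F = 1 ✓
  …and likewise for the remaining 28 rows.
No disagreement on any input; they are logically equivalent.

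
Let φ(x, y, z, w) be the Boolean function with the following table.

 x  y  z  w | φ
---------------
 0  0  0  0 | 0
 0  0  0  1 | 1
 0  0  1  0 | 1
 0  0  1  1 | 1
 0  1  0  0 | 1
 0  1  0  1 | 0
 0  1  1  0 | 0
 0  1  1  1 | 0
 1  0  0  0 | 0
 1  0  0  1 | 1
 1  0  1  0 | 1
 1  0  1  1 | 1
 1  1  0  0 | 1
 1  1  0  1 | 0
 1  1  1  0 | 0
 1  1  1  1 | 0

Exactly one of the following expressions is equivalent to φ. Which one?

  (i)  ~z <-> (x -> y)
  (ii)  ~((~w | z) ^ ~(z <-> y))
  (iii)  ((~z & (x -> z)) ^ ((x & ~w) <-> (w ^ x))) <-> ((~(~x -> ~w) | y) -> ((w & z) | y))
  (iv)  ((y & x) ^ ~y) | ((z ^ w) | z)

(i) disagrees with φ on (0,0,0,0) (formula → 1, table → 0); rule it out.
(iii) disagrees with φ on (0,0,0,1) (formula → 0, table → 1); rule it out.
(iv) disagrees with φ on (0,0,0,0) (formula → 1, table → 0); rule it out.
(ii) is the remaining candidate, and it agrees with φ on all 16 inputs.

ii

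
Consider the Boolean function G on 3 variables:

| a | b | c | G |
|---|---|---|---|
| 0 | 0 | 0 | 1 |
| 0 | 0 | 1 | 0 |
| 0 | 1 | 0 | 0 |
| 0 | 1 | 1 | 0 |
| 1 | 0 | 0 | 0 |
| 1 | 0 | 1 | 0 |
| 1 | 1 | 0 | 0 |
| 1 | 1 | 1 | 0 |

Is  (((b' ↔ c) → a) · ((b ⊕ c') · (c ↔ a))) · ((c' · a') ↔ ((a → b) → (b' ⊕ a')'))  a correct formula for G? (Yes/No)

Check the formula against G row by row:
  a=0, b=0, c=0: formula gives 1, G = 1 ✓
  a=0, b=0, c=1: formula gives 0, G = 0 ✓
  a=0, b=1, c=0: formula gives 0, G = 0 ✓
  a=0, b=1, c=1: formula gives 0, G = 0 ✓
  a=1, b=0, c=0: formula gives 0, G = 0 ✓
  … (the remaining 3 rows also agree.)
Every row agrees, so the formula is equivalent.

Yes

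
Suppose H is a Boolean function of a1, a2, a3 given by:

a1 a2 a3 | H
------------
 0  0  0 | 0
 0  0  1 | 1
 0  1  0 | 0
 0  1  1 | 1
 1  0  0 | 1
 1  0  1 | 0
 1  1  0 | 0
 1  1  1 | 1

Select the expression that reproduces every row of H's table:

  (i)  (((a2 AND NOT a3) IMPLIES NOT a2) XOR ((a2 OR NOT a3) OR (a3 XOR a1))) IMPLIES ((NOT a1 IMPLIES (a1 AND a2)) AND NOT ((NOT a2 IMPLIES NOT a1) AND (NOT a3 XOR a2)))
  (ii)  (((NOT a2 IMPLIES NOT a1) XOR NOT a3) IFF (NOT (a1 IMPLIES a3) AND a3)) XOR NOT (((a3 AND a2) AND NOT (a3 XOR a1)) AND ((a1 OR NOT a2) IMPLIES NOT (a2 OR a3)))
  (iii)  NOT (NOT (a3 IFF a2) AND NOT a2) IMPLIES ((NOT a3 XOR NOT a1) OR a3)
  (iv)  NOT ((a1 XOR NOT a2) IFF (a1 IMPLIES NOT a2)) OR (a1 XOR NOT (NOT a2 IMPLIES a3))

ii

(i): at (0,0,0) it gives 1, but H = 0 — eliminated.
(iii): at (1,0,1) it gives 1, but H = 0 — eliminated.
(iv): at (0,0,0) it gives 1, but H = 0 — eliminated.
(ii) is the remaining candidate, and it agrees with H on all 8 inputs.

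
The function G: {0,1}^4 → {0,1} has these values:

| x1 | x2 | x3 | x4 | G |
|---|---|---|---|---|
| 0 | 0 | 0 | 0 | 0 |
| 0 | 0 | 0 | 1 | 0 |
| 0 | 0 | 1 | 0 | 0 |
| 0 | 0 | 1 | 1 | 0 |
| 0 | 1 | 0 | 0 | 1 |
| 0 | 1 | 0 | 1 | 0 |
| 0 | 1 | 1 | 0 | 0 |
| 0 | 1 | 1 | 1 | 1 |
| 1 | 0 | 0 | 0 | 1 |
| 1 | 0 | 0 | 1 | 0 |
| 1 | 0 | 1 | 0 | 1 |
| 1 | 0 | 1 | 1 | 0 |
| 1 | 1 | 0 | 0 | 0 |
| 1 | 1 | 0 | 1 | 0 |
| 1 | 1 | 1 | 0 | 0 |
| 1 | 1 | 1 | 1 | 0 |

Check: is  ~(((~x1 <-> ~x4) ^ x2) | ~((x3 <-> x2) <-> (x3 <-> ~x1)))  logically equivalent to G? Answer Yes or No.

No

Test each input against both G and the formula:
  x1=0, x2=0, x3=0, x4=0: formula gives 0, G = 0 ✓
  x1=0, x2=0, x3=0, x4=1: formula gives 0, G = 0 ✓
  x1=0, x2=0, x3=1, x4=0: formula gives 0, G = 0 ✓
  x1=0, x2=0, x3=1, x4=1: formula gives 0, G = 0 ✓
  …
  x1=0, x2=1, x3=1, x4=0: formula gives 1, but G = 0 ✗
Row (0,1,1,0) is a counterexample, so the formula is not equivalent to G.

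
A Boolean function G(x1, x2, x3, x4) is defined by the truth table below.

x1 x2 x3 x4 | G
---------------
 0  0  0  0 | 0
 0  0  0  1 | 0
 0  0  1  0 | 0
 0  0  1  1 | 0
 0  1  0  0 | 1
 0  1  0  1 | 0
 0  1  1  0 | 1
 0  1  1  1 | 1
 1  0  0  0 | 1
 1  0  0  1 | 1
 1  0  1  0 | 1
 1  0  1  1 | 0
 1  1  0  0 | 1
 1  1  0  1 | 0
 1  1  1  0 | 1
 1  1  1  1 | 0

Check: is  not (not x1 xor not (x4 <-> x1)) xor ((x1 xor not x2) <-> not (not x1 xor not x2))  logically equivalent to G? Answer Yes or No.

Test each input against both G and the formula:
  x1=0, x2=0, x3=0, x4=0: formula gives 1, but G = 0 ✗
Since they disagree at (0,0,0,0), the expression is not a correct formula for G.

No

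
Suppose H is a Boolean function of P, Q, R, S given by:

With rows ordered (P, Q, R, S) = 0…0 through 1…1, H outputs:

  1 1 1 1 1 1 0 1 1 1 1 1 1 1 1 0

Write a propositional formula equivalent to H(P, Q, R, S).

H(P, Q, R, S) = ¬((((¬P ∧ Q) ∧ R) ∧ ¬S) ∨ (((P ∧ Q) ∧ R) ∧ S))

There are just 2 zero rows: (0,1,1,0), (1,1,1,1). Their minterms are ¬P·Q·R·¬S, P·Q·R·S; the OR of those covers precisely the 0-outputs, and negating it yields H.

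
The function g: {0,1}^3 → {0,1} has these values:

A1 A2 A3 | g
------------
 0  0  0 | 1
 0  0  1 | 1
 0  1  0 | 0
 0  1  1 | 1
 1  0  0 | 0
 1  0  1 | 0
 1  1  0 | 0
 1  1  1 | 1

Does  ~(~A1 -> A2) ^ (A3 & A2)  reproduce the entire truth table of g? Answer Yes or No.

Yes

Evaluate ~(~A1 -> A2) ^ (A3 & A2) on each row and compare to g:
  A1=0, A2=0, A3=0: formula gives 1, g = 1 ✓
  A1=0, A2=0, A3=1: formula gives 1, g = 1 ✓
  A1=0, A2=1, A3=0: formula gives 0, g = 0 ✓
  A1=0, A2=1, A3=1: formula gives 1, g = 1 ✓
  A1=1, A2=0, A3=0: formula gives 0, g = 0 ✓
  …and likewise for the remaining 3 rows.
Every row agrees, so the formula is equivalent.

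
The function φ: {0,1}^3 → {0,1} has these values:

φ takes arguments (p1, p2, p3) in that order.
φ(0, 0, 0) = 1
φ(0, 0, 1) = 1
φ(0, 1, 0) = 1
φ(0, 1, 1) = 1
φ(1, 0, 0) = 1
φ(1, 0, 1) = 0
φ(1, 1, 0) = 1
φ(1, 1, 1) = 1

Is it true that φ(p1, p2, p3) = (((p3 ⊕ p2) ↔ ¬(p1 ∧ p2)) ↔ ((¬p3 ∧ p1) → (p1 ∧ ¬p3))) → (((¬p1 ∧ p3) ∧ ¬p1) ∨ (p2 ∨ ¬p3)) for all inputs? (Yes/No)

Yes

Test each input against both φ and the formula:
  p1=0, p2=0, p3=0: formula gives 1, φ = 1 ✓
  p1=0, p2=0, p3=1: formula gives 1, φ = 1 ✓
  p1=0, p2=1, p3=0: formula gives 1, φ = 1 ✓
  p1=0, p2=1, p3=1: formula gives 1, φ = 1 ✓
  p1=1, p2=0, p3=0: formula gives 1, φ = 1 ✓
  … (the remaining 3 rows also agree.)
All 8 rows match — the expression computes φ exactly.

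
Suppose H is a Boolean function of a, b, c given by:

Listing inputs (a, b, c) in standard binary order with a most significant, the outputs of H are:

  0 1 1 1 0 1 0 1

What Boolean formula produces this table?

The 0-rows are (0,0,0), (1,0,0), (1,1,0). Take each as a conjunction (¬a·¬b·¬c, a·¬b·¬c, a·b·¬c), form their disjunction, and complement — that gives a formula that is 1 everywhere H is.

H(a, b, c) = NOT ((((NOT a AND NOT b) AND NOT c) OR ((a AND NOT b) AND NOT c)) OR ((a AND b) AND NOT c))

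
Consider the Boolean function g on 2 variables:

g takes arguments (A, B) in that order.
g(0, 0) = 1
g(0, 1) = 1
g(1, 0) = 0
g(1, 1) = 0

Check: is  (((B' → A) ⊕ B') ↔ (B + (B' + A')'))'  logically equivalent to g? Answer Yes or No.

Check the formula against g row by row:
  A=0, B=0: formula gives 1, g = 1 ✓
  A=0, B=1: formula gives 0, but g = 1 ✗
A single disagreement suffices: at (0,1) they differ, so the formula does not compute g.

No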